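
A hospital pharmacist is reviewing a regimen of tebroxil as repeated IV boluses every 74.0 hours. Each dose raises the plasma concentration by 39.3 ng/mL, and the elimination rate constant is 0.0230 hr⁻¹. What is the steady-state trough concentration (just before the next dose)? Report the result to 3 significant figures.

Fraction remaining after one interval: e^(−kτ) = e^(−0.02300 × 74.0) = 0.1823
R = 1 / (1 − 0.1823) = 1.223
Css,max = 39.3 × 1.223 = 48.06 ng/mL
Css,min = Css,max × e^(−kτ) = 48.06 × 0.1823 ≈ 8.76 ng/mL

8.76 ng/mL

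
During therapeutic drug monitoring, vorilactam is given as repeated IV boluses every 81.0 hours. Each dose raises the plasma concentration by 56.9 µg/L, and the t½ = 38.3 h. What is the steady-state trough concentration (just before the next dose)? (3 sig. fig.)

k = ln 2 / 38.3 = 0.01810 h⁻¹
Fraction remaining after one interval: e^(−kτ) = e^(−0.01810 × 81.0) = 0.2309
R = 1 / (1 − 0.2309) = 1.300
Css,max = 56.9 × 1.300 = 73.98 µg/L
Css,min = Css,max × e^(−kτ) = 73.98 × 0.2309 ≈ 17.1 µg/L

17.1 µg/L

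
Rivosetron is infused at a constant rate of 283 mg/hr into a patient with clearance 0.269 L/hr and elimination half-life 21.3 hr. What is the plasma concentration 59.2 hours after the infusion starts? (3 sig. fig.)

899 µg/mL

Css = rate / CL = 283 / 0.269 = 1052 µg/mL
k = ln 2 / 21.3 = 0.03254 hr⁻¹
C(t) = Css (1 − e^(−kt)) = 1052 × (1 − e^(−1.926)) = 1052 × 0.8543 ≈ 899 µg/mL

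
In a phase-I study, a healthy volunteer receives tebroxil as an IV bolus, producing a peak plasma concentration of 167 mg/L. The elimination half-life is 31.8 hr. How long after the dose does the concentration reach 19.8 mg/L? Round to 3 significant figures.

k = ln 2 / 31.8 = 0.02180 hr⁻¹
C(t) = C₀ e^(−kt)  ⇒  t = ln(C₀/C) / k
t = ln(167/19.8) / 0.02180 = 2.132 / 0.02180 ≈ 97.8 hours

97.8 hours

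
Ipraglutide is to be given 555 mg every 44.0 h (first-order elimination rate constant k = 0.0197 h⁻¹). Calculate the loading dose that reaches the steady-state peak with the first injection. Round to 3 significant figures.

Accumulation ratio R = 1 / (1 − e^(−kτ)) = 1 / (1 − e^(−0.01970×44.0)) = 1 / (1 − 0.4203) = 1.725
Loading dose = maintenance dose × R = 555 × 1.725 ≈ 957 mg

957 mg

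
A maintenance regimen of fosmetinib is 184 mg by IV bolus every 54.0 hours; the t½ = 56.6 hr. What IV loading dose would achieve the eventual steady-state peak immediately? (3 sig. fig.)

380 mg

k = ln 2 / 56.6 = 0.01225 hr⁻¹
Accumulation ratio R = 1 / (1 − e^(−kτ)) = 1 / (1 − e^(−0.01225×54.0)) = 1 / (1 − 0.5162) = 2.067
Loading dose = maintenance dose × R = 184 × 2.067 ≈ 380 mg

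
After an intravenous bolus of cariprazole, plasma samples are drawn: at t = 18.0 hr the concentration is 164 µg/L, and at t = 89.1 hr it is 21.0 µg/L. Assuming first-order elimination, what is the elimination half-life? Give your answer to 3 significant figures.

k = ln(C₁/C₂) / (t₂ − t₁) = ln(164/21.0) / (89.1 − 18.0)
  = 2.055 / 71.10 = 0.02891 hr⁻¹
t½ = ln 2 / k = ln 2 / 0.02891 ≈ 24.0 hours

24.0 hours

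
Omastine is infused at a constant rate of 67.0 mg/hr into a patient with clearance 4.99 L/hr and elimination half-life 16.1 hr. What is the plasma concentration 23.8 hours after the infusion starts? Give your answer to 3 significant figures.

Css = rate / CL = 67.0 / 4.99 = 13.43 µg/mL
k = ln 2 / 16.1 = 0.04305 hr⁻¹
C(t) = Css (1 − e^(−kt)) = 13.43 × (1 − e^(−1.025)) = 13.43 × 0.6411 ≈ 8.61 µg/mL

8.61 µg/mL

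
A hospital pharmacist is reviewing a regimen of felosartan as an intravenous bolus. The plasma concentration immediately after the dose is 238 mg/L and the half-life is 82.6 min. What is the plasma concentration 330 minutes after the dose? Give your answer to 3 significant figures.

14.9 mg/L

k = ln 2 / 82.6 = 0.008392 min⁻¹
C(t) = C₀ e^(−kt) = 238 × e^(−0.008392 × 330) = 238 × e^(−2.769) = 238 × 0.06271 ≈ 14.9 mg/L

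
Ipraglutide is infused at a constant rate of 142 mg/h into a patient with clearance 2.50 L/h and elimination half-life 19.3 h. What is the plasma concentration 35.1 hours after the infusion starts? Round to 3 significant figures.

Css = rate / CL = 142 / 2.50 = 56.80 µg/mL
k = ln 2 / 19.3 = 0.03591 h⁻¹
C(t) = Css (1 − e^(−kt)) = 56.80 × (1 − e^(−1.261)) = 56.80 × 0.7165 ≈ 40.7 µg/mL

40.7 µg/mL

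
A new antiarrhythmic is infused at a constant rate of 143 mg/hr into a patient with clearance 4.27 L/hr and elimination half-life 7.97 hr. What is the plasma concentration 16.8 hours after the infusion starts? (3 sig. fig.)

25.7 µg/mL

Css = rate / CL = 143 / 4.27 = 33.49 µg/mL
k = ln 2 / 7.97 = 0.08697 hr⁻¹
C(t) = Css (1 − e^(−kt)) = 33.49 × (1 − e^(−1.461)) = 33.49 × 0.7680 ≈ 25.7 µg/mL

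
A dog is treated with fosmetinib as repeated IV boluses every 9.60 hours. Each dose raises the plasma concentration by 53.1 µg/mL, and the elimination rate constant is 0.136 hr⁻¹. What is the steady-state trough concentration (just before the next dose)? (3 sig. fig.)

19.7 µg/mL

Fraction remaining after one interval: e^(−kτ) = e^(−0.1360 × 9.60) = 0.2710
R = 1 / (1 − 0.2710) = 1.372
Css,max = 53.1 × 1.372 = 72.84 µg/mL
Css,min = Css,max × e^(−kτ) = 72.84 × 0.2710 ≈ 19.7 µg/mL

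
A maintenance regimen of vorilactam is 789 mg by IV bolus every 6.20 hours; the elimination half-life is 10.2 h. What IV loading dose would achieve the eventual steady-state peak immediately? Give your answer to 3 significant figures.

2290 mg

k = ln 2 / 10.2 = 0.06796 h⁻¹
Accumulation ratio R = 1 / (1 − e^(−kτ)) = 1 / (1 − e^(−0.06796×6.20)) = 1 / (1 − 0.6562) = 2.908
Loading dose = maintenance dose × R = 789 × 2.908 ≈ 2290 mg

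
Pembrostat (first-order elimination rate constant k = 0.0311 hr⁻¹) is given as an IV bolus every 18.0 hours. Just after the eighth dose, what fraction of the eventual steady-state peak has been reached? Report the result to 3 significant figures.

0.989

f_n = 1 − e^(−nkτ) = 1 − e^(−8 × 0.03110 × 18.0) = 1 − e^(−4.478) = 1 − 0.01135 ≈ 0.989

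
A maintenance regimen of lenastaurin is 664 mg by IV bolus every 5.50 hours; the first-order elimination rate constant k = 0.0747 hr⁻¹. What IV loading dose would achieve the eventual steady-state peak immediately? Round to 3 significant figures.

Accumulation ratio R = 1 / (1 − e^(−kτ)) = 1 / (1 − e^(−0.07470×5.50)) = 1 / (1 − 0.6631) = 2.968
Loading dose = maintenance dose × R = 664 × 2.968 ≈ 1970 mg

1970 mg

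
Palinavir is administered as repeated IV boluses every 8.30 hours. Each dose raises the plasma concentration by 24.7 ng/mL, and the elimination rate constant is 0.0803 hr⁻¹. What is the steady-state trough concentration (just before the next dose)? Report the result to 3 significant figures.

26.1 ng/mL

Fraction remaining after one interval: e^(−kτ) = e^(−0.08030 × 8.30) = 0.5135
R = 1 / (1 − 0.5135) = 2.056
Css,max = 24.7 × 2.056 = 50.77 ng/mL
Css,min = Css,max × e^(−kτ) = 50.77 × 0.5135 ≈ 26.1 ng/mL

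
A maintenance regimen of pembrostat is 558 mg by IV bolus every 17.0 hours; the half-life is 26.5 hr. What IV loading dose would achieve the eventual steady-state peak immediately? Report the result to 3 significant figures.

1550 mg

k = ln 2 / 26.5 = 0.02616 hr⁻¹
Accumulation ratio R = 1 / (1 − e^(−kτ)) = 1 / (1 − e^(−0.02616×17.0)) = 1 / (1 − 0.6410) = 2.786
Loading dose = maintenance dose × R = 558 × 2.786 ≈ 1550 mg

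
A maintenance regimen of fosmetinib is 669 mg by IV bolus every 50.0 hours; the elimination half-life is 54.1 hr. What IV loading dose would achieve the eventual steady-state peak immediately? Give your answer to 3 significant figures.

1410 mg

k = ln 2 / 54.1 = 0.01281 hr⁻¹
Accumulation ratio R = 1 / (1 − e^(−kτ)) = 1 / (1 − e^(−0.01281×50.0)) = 1 / (1 − 0.5270) = 2.114
Loading dose = maintenance dose × R = 669 × 2.114 ≈ 1410 mg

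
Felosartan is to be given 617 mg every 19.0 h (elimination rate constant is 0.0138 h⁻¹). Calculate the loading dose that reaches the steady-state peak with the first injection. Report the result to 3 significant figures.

Accumulation ratio R = 1 / (1 − e^(−kτ)) = 1 / (1 − e^(−0.01380×19.0)) = 1 / (1 − 0.7694) = 4.336
Loading dose = maintenance dose × R = 617 × 4.336 ≈ 2680 mg

2680 mg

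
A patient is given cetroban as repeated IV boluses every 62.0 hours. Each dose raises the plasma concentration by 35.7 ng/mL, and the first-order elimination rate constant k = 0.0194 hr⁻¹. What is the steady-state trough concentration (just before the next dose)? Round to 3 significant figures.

Fraction remaining after one interval: e^(−kτ) = e^(−0.01940 × 62.0) = 0.3004
R = 1 / (1 − 0.3004) = 1.429
Css,max = 35.7 × 1.429 = 51.03 ng/mL
Css,min = Css,max × e^(−kτ) = 51.03 × 0.3004 ≈ 15.3 ng/mL

15.3 ng/mL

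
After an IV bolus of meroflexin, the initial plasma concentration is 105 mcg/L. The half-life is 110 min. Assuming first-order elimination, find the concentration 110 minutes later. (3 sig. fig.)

k = ln 2 / 110 = 0.006301 min⁻¹
110 min is 1.000 half-lives, so C = 105 × (1/2)^1.000 = 105 × 0.5000 ≈ 52.5 mcg/L

52.5 mcg/L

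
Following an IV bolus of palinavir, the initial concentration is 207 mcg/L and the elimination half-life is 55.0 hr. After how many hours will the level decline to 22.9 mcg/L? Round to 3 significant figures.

175 hours

k = ln 2 / 55.0 = 0.01260 hr⁻¹
C(t) = C₀ e^(−kt)  ⇒  t = ln(C₀/C) / k
t = ln(207/22.9) / 0.01260 = 2.202 / 0.01260 ≈ 175 hours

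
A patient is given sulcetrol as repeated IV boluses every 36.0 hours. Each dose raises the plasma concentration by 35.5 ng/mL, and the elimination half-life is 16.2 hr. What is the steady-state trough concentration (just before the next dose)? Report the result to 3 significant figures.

k = ln 2 / 16.2 = 0.04279 hr⁻¹
Fraction remaining after one interval: e^(−kτ) = e^(−0.04279 × 36.0) = 0.2143
R = 1 / (1 − 0.2143) = 1.273
Css,max = 35.5 × 1.273 = 45.18 ng/mL
Css,min = Css,max × e^(−kτ) = 45.18 × 0.2143 ≈ 9.68 ng/mL

9.68 ng/mL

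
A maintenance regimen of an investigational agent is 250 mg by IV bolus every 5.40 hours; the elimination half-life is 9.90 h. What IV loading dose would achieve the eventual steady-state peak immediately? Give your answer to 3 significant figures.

k = ln 2 / 9.90 = 0.07001 h⁻¹
Accumulation ratio R = 1 / (1 − e^(−kτ)) = 1 / (1 − e^(−0.07001×5.40)) = 1 / (1 − 0.6852) = 3.176
Loading dose = maintenance dose × R = 250 × 3.176 ≈ 794 mg

794 mg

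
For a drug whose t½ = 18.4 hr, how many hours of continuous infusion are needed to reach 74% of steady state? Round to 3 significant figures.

k = ln 2 / 18.4 = 0.03767 hr⁻¹
f = 1 − e^(−kt)  ⇒  t = −ln(1 − f) / k
t = −ln(1 − 0.74) / 0.03767 = 1.347 / 0.03767 ≈ 35.8 hours

35.8 hours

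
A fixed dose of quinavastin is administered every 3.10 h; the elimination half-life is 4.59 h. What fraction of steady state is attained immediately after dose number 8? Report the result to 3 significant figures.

0.976

k = ln 2 / 4.59 = 0.1510 h⁻¹
f_n = 1 − e^(−nkτ) = 1 − e^(−8 × 0.1510 × 3.10) = 1 − e^(−3.745) = 1 − 0.02363 ≈ 0.976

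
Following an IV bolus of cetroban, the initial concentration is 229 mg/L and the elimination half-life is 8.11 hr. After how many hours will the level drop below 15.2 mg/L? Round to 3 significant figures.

31.7 hours

k = ln 2 / 8.11 = 0.08547 hr⁻¹
C(t) = C₀ e^(−kt)  ⇒  t = ln(C₀/C) / k
t = ln(229/15.2) / 0.08547 = 2.712 / 0.08547 ≈ 31.7 hours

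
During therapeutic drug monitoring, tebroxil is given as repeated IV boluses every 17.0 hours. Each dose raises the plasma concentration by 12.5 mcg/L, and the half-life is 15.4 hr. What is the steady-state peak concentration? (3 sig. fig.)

23.4 mcg/L

k = ln 2 / 15.4 = 0.04501 hr⁻¹
Fraction remaining after one interval: e^(−kτ) = e^(−0.04501 × 17.0) = 0.4653
R = 1 / (1 − 0.4653) = 1.870
Css,max = 12.5 × 1.870 ≈ 23.4 mcg/L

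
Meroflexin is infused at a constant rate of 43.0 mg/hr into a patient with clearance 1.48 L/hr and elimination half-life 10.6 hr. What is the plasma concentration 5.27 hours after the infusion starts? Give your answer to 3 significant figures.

8.47 mg/L

Css = rate / CL = 43.0 / 1.48 = 29.05 mg/L
k = ln 2 / 10.6 = 0.06539 hr⁻¹
C(t) = Css (1 − e^(−kt)) = 29.05 × (1 − e^(−0.3446)) = 29.05 × 0.2915 ≈ 8.47 mg/L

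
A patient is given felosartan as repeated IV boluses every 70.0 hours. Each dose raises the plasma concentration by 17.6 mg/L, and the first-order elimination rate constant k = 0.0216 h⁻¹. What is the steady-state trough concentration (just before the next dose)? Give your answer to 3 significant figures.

4.98 mg/L

Fraction remaining after one interval: e^(−kτ) = e^(−0.02160 × 70.0) = 0.2205
R = 1 / (1 − 0.2205) = 1.283
Css,max = 17.6 × 1.283 = 22.58 mg/L
Css,min = Css,max × e^(−kτ) = 22.58 × 0.2205 ≈ 4.98 mg/L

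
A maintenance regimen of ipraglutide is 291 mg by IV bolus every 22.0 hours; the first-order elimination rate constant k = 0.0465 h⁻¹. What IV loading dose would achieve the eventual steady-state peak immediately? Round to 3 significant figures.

454 mg

Accumulation ratio R = 1 / (1 − e^(−kτ)) = 1 / (1 − e^(−0.04650×22.0)) = 1 / (1 − 0.3595) = 1.561
Loading dose = maintenance dose × R = 291 × 1.561 ≈ 454 mg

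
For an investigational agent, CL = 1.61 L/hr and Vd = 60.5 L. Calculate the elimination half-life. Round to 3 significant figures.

26.0 hours

k = CL / V = 1.61 / 60.5 = 0.02661 hr⁻¹
t½ = ln 2 / k = ln 2 / 0.02661 ≈ 26.0 hours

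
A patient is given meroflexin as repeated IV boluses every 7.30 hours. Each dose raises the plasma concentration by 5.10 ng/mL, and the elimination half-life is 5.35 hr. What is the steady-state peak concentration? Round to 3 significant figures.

8.34 ng/mL

k = ln 2 / 5.35 = 0.1296 hr⁻¹
Fraction remaining after one interval: e^(−kτ) = e^(−0.1296 × 7.30) = 0.3884
R = 1 / (1 − 0.3884) = 1.635
Css,max = 5.10 × 1.635 ≈ 8.34 ng/mL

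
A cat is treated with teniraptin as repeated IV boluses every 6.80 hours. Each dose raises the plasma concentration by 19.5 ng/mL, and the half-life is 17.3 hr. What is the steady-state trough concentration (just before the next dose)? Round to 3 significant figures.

62.3 ng/mL

k = ln 2 / 17.3 = 0.04007 hr⁻¹
Fraction remaining after one interval: e^(−kτ) = e^(−0.04007 × 6.80) = 0.7615
R = 1 / (1 − 0.7615) = 4.193
Css,max = 19.5 × 4.193 = 81.76 ng/mL
Css,min = Css,max × e^(−kτ) = 81.76 × 0.7615 ≈ 62.3 ng/mL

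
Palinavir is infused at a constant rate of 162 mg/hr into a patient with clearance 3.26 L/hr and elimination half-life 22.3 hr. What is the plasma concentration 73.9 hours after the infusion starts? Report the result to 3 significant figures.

44.7 µg/mL

Css = rate / CL = 162 / 3.26 = 49.69 µg/mL
k = ln 2 / 22.3 = 0.03108 hr⁻¹
C(t) = Css (1 − e^(−kt)) = 49.69 × (1 − e^(−2.297)) = 49.69 × 0.8994 ≈ 44.7 µg/mL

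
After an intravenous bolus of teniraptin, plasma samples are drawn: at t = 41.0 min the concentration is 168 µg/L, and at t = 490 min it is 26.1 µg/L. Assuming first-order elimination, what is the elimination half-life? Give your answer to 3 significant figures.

k = ln(C₁/C₂) / (t₂ − t₁) = ln(168/26.1) / (490 − 41.0)
  = 1.862 / 449.0 = 0.004147 min⁻¹
t½ = ln 2 / k = ln 2 / 0.004147 ≈ 167 minutes

167 minutes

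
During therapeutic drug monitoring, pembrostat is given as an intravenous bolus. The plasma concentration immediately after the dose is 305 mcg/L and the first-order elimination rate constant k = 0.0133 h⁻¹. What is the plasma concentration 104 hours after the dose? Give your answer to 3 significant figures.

76.5 mcg/L

C(t) = C₀ e^(−kt) = 305 × e^(−0.01330 × 104) = 305 × e^(−1.383) = 305 × 0.2508 ≈ 76.5 mcg/L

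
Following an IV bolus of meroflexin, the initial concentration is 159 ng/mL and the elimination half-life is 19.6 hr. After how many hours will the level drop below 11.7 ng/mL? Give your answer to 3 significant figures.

k = ln 2 / 19.6 = 0.03536 hr⁻¹
C(t) = C₀ e^(−kt)  ⇒  t = ln(C₀/C) / k
t = ln(159/11.7) / 0.03536 = 2.609 / 0.03536 ≈ 73.8 hours

73.8 hours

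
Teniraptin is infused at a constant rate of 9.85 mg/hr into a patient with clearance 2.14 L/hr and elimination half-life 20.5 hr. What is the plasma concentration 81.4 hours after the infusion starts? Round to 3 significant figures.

4.31 mg/L

Css = rate / CL = 9.85 / 2.14 = 4.603 mg/L
k = ln 2 / 20.5 = 0.03381 hr⁻¹
C(t) = Css (1 − e^(−kt)) = 4.603 × (1 − e^(−2.752)) = 4.603 × 0.9362 ≈ 4.31 mg/L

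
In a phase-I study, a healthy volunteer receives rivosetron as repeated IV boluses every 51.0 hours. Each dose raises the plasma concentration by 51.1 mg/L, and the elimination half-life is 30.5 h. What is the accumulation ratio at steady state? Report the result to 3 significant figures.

k = ln 2 / 30.5 = 0.02273 h⁻¹
Fraction remaining after one interval: e^(−kτ) = e^(−0.02273 × 51.0) = 0.3138
R = 1 / (1 − 0.3138) = 1 / 0.6862 ≈ 1.46

1.46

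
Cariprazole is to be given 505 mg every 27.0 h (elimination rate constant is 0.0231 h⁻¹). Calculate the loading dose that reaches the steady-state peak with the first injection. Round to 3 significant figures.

Accumulation ratio R = 1 / (1 − e^(−kτ)) = 1 / (1 − e^(−0.02310×27.0)) = 1 / (1 − 0.5360) = 2.155
Loading dose = maintenance dose × R = 505 × 2.155 ≈ 1090 mg

1090 mg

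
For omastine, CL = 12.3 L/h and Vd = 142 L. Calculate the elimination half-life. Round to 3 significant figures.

k = CL / V = 12.3 / 142 = 0.08662 h⁻¹
t½ = ln 2 / k = ln 2 / 0.08662 ≈ 8.00 hours

8.00 hours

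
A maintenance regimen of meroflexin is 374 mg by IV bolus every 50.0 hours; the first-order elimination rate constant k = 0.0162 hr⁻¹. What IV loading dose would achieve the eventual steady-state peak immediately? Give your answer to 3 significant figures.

674 mg

Accumulation ratio R = 1 / (1 − e^(−kτ)) = 1 / (1 − e^(−0.01620×50.0)) = 1 / (1 − 0.4449) = 1.801
Loading dose = maintenance dose × R = 374 × 1.801 ≈ 674 mg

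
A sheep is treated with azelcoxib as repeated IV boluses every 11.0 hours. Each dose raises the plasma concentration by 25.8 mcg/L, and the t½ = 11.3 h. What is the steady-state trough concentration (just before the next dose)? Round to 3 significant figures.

26.8 mcg/L

k = ln 2 / 11.3 = 0.06134 h⁻¹
Fraction remaining after one interval: e^(−kτ) = e^(−0.06134 × 11.0) = 0.5093
R = 1 / (1 − 0.5093) = 2.038
Css,max = 25.8 × 2.038 = 52.58 mcg/L
Css,min = Css,max × e^(−kτ) = 52.58 × 0.5093 ≈ 26.8 mcg/L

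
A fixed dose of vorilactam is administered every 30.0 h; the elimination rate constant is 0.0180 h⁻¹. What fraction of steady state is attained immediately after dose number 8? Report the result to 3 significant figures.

0.987

f_n = 1 − e^(−nkτ) = 1 − e^(−8 × 0.01800 × 30.0) = 1 − e^(−4.320) = 1 − 0.01330 ≈ 0.987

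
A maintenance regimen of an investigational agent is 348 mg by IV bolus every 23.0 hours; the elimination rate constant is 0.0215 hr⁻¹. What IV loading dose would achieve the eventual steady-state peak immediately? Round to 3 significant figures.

892 mg

Accumulation ratio R = 1 / (1 − e^(−kτ)) = 1 / (1 − e^(−0.02150×23.0)) = 1 / (1 − 0.6099) = 2.563
Loading dose = maintenance dose × R = 348 × 2.563 ≈ 892 mg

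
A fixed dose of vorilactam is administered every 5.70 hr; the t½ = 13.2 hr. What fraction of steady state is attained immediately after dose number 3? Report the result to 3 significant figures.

k = ln 2 / 13.2 = 0.05251 hr⁻¹
f_n = 1 − e^(−nkτ) = 1 − e^(−3 × 0.05251 × 5.70) = 1 − e^(−0.8979) = 1 − 0.4074 ≈ 0.593

0.593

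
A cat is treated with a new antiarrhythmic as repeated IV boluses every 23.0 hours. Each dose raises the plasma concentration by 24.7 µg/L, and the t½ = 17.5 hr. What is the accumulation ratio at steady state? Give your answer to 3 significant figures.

k = ln 2 / 17.5 = 0.03961 hr⁻¹
Fraction remaining after one interval: e^(−kτ) = e^(−0.03961 × 23.0) = 0.4021
R = 1 / (1 − 0.4021) = 1 / 0.5979 ≈ 1.67

1.67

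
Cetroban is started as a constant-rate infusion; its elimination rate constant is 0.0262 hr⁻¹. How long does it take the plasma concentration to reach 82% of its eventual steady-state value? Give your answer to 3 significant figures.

65.5 hours

f = 1 − e^(−kt)  ⇒  t = −ln(1 − f) / k
t = −ln(1 − 0.82) / 0.02620 = 1.715 / 0.02620 ≈ 65.5 hours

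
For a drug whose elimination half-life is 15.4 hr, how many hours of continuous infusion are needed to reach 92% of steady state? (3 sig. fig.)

k = ln 2 / 15.4 = 0.04501 hr⁻¹
f = 1 − e^(−kt)  ⇒  t = −ln(1 − f) / k
t = −ln(1 − 0.92) / 0.04501 = 2.526 / 0.04501 ≈ 56.1 hours

56.1 hours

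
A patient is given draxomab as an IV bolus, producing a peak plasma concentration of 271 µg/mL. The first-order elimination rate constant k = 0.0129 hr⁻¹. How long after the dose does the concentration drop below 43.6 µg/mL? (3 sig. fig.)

142 hours

C(t) = C₀ e^(−kt)  ⇒  t = ln(C₀/C) / k
t = ln(271/43.6) / 0.01290 = 1.827 / 0.01290 ≈ 142 hours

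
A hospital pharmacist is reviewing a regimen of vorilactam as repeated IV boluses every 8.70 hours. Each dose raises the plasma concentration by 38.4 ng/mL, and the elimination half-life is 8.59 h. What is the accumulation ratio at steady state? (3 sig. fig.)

1.98

k = ln 2 / 8.59 = 0.08069 h⁻¹
Fraction remaining after one interval: e^(−kτ) = e^(−0.08069 × 8.70) = 0.4956
R = 1 / (1 − 0.4956) = 1 / 0.5044 ≈ 1.98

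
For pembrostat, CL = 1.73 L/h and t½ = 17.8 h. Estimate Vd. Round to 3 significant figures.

44.4 L

k = ln 2 / t½ = ln 2 / 17.8 = 0.03894 h⁻¹
V = CL / k = 1.73 / 0.03894 ≈ 44.4 L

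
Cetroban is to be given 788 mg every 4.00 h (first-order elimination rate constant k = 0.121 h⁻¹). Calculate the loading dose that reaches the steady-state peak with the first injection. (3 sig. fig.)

Accumulation ratio R = 1 / (1 − e^(−kτ)) = 1 / (1 − e^(−0.1210×4.00)) = 1 / (1 − 0.6163) = 2.606
Loading dose = maintenance dose × R = 788 × 2.606 ≈ 2050 mg

2050 mg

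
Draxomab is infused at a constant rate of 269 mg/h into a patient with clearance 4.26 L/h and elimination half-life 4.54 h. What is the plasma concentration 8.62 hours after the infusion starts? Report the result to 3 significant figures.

46.2 µg/mL

Css = rate / CL = 269 / 4.26 = 63.15 µg/mL
k = ln 2 / 4.54 = 0.1527 h⁻¹
C(t) = Css (1 − e^(−kt)) = 63.15 × (1 − e^(−1.316)) = 63.15 × 0.7318 ≈ 46.2 µg/mL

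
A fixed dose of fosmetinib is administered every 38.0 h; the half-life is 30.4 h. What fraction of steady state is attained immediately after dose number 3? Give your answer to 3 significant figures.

k = ln 2 / 30.4 = 0.02280 h⁻¹
f_n = 1 − e^(−nkτ) = 1 − e^(−3 × 0.02280 × 38.0) = 1 − e^(−2.599) = 1 − 0.07433 ≈ 0.926

0.926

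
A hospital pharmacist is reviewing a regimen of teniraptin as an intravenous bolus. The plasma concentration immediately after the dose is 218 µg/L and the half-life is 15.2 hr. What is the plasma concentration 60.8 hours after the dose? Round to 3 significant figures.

13.6 µg/L

k = ln 2 / 15.2 = 0.04560 hr⁻¹
C(t) = C₀ e^(−kt) = 218 × e^(−0.04560 × 60.8) = 218 × e^(−2.773) = 218 × 0.06250 ≈ 13.6 µg/L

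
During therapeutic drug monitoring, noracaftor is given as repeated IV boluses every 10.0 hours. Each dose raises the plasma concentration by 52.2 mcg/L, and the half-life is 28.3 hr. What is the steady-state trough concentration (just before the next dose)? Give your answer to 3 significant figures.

188 mcg/L

k = ln 2 / 28.3 = 0.02449 hr⁻¹
Fraction remaining after one interval: e^(−kτ) = e^(−0.02449 × 10.0) = 0.7828
R = 1 / (1 − 0.7828) = 4.603
Css,max = 52.2 × 4.603 = 240.3 mcg/L
Css,min = Css,max × e^(−kτ) = 240.3 × 0.7828 ≈ 188 mcg/L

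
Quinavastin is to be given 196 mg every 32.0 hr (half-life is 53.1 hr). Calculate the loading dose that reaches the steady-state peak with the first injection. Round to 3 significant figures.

k = ln 2 / 53.1 = 0.01305 hr⁻¹
Accumulation ratio R = 1 / (1 − e^(−kτ)) = 1 / (1 − e^(−0.01305×32.0)) = 1 / (1 − 0.6585) = 2.929
Loading dose = maintenance dose × R = 196 × 2.929 ≈ 574 mg

574 mg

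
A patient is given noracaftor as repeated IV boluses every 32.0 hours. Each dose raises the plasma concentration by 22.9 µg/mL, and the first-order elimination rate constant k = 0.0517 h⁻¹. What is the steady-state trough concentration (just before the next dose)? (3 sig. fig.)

Fraction remaining after one interval: e^(−kτ) = e^(−0.05170 × 32.0) = 0.1912
R = 1 / (1 − 0.1912) = 1.236
Css,max = 22.9 × 1.236 = 28.31 µg/mL
Css,min = Css,max × e^(−kτ) = 28.31 × 0.1912 ≈ 5.41 µg/mL

5.41 µg/mL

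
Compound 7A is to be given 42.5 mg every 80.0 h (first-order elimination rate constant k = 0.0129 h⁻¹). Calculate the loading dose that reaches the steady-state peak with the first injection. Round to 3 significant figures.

66.0 mg

Accumulation ratio R = 1 / (1 − e^(−kτ)) = 1 / (1 − e^(−0.01290×80.0)) = 1 / (1 − 0.3563) = 1.554
Loading dose = maintenance dose × R = 42.5 × 1.554 ≈ 66.0 mg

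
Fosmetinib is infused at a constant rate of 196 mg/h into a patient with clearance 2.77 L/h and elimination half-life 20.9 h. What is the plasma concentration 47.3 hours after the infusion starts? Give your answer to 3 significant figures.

Css = rate / CL = 196 / 2.77 = 70.76 µg/mL
k = ln 2 / 20.9 = 0.03316 h⁻¹
C(t) = Css (1 − e^(−kt)) = 70.76 × (1 − e^(−1.569)) = 70.76 × 0.7917 ≈ 56.0 µg/mL

56.0 µg/mL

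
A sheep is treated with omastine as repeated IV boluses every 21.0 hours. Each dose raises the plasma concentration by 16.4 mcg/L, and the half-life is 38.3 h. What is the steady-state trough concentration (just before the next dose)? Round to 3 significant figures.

35.5 mcg/L

k = ln 2 / 38.3 = 0.01810 h⁻¹
Fraction remaining after one interval: e^(−kτ) = e^(−0.01810 × 21.0) = 0.6838
R = 1 / (1 − 0.6838) = 3.163
Css,max = 16.4 × 3.163 = 51.87 mcg/L
Css,min = Css,max × e^(−kτ) = 51.87 × 0.6838 ≈ 35.5 mcg/L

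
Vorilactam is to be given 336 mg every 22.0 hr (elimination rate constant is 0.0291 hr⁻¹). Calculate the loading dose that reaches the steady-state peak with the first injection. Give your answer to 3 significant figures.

711 mg

Accumulation ratio R = 1 / (1 − e^(−kτ)) = 1 / (1 − e^(−0.02910×22.0)) = 1 / (1 − 0.5272) = 2.115
Loading dose = maintenance dose × R = 336 × 2.115 ≈ 711 mg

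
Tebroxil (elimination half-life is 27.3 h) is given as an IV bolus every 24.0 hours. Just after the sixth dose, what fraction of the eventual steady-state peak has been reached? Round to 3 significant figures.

0.974

k = ln 2 / 27.3 = 0.02539 h⁻¹
f_n = 1 − e^(−nkτ) = 1 − e^(−6 × 0.02539 × 24.0) = 1 − e^(−3.656) = 1 − 0.02583 ≈ 0.974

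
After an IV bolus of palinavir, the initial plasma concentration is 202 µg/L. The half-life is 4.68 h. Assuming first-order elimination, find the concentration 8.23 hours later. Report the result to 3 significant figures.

59.7 µg/L

k = ln 2 / 4.68 = 0.1481 h⁻¹
C(t) = C₀ e^(−kt) = 202 × e^(−0.1481 × 8.23) = 202 × e^(−1.219) = 202 × 0.2955 ≈ 59.7 µg/L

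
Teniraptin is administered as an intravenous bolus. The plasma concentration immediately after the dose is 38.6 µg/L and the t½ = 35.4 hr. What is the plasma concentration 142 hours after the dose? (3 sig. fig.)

2.39 µg/L

k = ln 2 / 35.4 = 0.01958 hr⁻¹
142 hr is 4.011 half-lives, so C = 38.6 × (1/2)^4.011 = 38.6 × 0.06201 ≈ 2.39 µg/L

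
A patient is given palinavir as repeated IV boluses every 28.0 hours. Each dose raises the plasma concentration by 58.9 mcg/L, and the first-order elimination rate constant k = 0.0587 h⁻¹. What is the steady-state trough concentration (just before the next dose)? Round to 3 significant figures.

14.1 mcg/L

Fraction remaining after one interval: e^(−kτ) = e^(−0.05870 × 28.0) = 0.1933
R = 1 / (1 − 0.1933) = 1.240
Css,max = 58.9 × 1.240 = 73.01 mcg/L
Css,min = Css,max × e^(−kτ) = 73.01 × 0.1933 ≈ 14.1 mcg/L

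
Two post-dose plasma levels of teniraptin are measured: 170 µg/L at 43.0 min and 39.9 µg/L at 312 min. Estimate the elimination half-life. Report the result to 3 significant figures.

129 minutes

k = ln(C₁/C₂) / (t₂ − t₁) = ln(170/39.9) / (312 − 43.0)
  = 1.449 / 269.0 = 0.005388 min⁻¹
t½ = ln 2 / k = ln 2 / 0.005388 ≈ 129 minutes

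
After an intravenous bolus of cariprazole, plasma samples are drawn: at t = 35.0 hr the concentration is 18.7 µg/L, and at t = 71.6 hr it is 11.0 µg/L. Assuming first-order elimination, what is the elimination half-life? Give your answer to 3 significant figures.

k = ln(C₁/C₂) / (t₂ − t₁) = ln(18.7/11.0) / (71.6 − 35.0)
  = 0.5306 / 36.60 = 0.01450 hr⁻¹
t½ = ln 2 / k = ln 2 / 0.01450 ≈ 47.8 hours

47.8 hours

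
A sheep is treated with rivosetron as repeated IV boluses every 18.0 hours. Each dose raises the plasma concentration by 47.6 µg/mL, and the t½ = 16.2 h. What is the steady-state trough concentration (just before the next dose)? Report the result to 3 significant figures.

k = ln 2 / 16.2 = 0.04279 h⁻¹
Fraction remaining after one interval: e^(−kτ) = e^(−0.04279 × 18.0) = 0.4629
R = 1 / (1 − 0.4629) = 1.862
Css,max = 47.6 × 1.862 = 88.63 µg/mL
Css,min = Css,max × e^(−kτ) = 88.63 × 0.4629 ≈ 41.0 µg/mL

41.0 µg/mL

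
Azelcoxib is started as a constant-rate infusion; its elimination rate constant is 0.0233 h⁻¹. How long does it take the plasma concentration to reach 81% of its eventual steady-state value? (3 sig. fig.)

f = 1 − e^(−kt)  ⇒  t = −ln(1 − f) / k
t = −ln(1 − 0.81) / 0.02330 = 1.661 / 0.02330 ≈ 71.3 hours

71.3 hours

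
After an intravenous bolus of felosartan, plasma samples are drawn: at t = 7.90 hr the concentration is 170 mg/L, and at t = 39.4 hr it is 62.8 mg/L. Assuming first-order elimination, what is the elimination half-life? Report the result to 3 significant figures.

21.9 hours

k = ln(C₁/C₂) / (t₂ − t₁) = ln(170/62.8) / (39.4 − 7.90)
  = 0.9958 / 31.50 = 0.03161 hr⁻¹
t½ = ln 2 / k = ln 2 / 0.03161 ≈ 21.9 hours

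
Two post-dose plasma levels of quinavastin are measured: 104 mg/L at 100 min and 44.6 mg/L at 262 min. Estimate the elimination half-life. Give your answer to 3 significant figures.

k = ln(C₁/C₂) / (t₂ − t₁) = ln(104/44.6) / (262 − 100)
  = 0.8467 / 162.0 = 0.005226 min⁻¹
t½ = ln 2 / k = ln 2 / 0.005226 ≈ 133 minutes

133 minutes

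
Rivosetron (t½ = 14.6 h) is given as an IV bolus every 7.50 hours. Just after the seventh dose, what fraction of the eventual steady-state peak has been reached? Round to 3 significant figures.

0.917

k = ln 2 / 14.6 = 0.04748 h⁻¹
f_n = 1 − e^(−nkτ) = 1 − e^(−7 × 0.04748 × 7.50) = 1 − e^(−2.492) = 1 − 0.08270 ≈ 0.917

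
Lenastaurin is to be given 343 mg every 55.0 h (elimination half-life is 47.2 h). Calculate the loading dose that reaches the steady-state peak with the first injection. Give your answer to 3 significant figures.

619 mg

k = ln 2 / 47.2 = 0.01469 h⁻¹
Accumulation ratio R = 1 / (1 − e^(−kτ)) = 1 / (1 − e^(−0.01469×55.0)) = 1 / (1 − 0.4459) = 1.805
Loading dose = maintenance dose × R = 343 × 1.805 ≈ 619 mg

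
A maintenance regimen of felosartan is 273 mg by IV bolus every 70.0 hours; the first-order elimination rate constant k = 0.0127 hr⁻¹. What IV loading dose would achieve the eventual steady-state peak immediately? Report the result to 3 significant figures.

Accumulation ratio R = 1 / (1 − e^(−kτ)) = 1 / (1 − e^(−0.01270×70.0)) = 1 / (1 − 0.4111) = 1.698
Loading dose = maintenance dose × R = 273 × 1.698 ≈ 464 mg

464 mg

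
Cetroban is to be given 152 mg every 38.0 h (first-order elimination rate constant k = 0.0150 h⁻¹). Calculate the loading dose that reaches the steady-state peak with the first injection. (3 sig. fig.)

350 mg

Accumulation ratio R = 1 / (1 − e^(−kτ)) = 1 / (1 − e^(−0.01500×38.0)) = 1 / (1 − 0.5655) = 2.302
Loading dose = maintenance dose × R = 152 × 2.302 ≈ 350 mg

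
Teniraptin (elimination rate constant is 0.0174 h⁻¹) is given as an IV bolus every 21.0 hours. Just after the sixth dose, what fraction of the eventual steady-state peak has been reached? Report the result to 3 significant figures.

f_n = 1 − e^(−nkτ) = 1 − e^(−6 × 0.01740 × 21.0) = 1 − e^(−2.192) = 1 − 0.1116 ≈ 0.888

0.888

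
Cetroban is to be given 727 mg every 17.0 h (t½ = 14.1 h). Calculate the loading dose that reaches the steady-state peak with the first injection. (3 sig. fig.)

k = ln 2 / 14.1 = 0.04916 h⁻¹
Accumulation ratio R = 1 / (1 − e^(−kτ)) = 1 / (1 − e^(−0.04916×17.0)) = 1 / (1 − 0.4336) = 1.765
Loading dose = maintenance dose × R = 727 × 1.765 ≈ 1280 mg

1280 mg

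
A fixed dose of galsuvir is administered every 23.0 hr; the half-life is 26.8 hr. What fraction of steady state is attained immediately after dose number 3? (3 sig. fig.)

0.832

k = ln 2 / 26.8 = 0.02586 hr⁻¹
f_n = 1 − e^(−nkτ) = 1 − e^(−3 × 0.02586 × 23.0) = 1 − e^(−1.785) = 1 − 0.1679 ≈ 0.832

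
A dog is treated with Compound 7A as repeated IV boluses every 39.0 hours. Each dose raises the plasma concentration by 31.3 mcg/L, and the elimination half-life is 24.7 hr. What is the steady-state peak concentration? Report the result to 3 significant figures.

47.0 mcg/L

k = ln 2 / 24.7 = 0.02806 hr⁻¹
Fraction remaining after one interval: e^(−kτ) = e^(−0.02806 × 39.0) = 0.3347
R = 1 / (1 − 0.3347) = 1.503
Css,max = 31.3 × 1.503 ≈ 47.0 mcg/L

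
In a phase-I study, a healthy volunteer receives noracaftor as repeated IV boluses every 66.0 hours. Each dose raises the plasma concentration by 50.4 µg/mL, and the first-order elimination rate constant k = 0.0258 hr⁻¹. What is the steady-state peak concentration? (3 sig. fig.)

61.6 µg/mL

Fraction remaining after one interval: e^(−kτ) = e^(−0.02580 × 66.0) = 0.1822
R = 1 / (1 − 0.1822) = 1.223
Css,max = 50.4 × 1.223 ≈ 61.6 µg/mL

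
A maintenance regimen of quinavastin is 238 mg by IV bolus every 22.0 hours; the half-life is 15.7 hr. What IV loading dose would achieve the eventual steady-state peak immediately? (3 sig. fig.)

k = ln 2 / 15.7 = 0.04415 hr⁻¹
Accumulation ratio R = 1 / (1 − e^(−kτ)) = 1 / (1 − e^(−0.04415×22.0)) = 1 / (1 − 0.3786) = 1.609
Loading dose = maintenance dose × R = 238 × 1.609 ≈ 383 mg

383 mg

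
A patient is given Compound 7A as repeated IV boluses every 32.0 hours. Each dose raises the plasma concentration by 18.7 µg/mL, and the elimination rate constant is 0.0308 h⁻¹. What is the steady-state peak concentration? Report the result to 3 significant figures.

29.8 µg/mL

Fraction remaining after one interval: e^(−kτ) = e^(−0.03080 × 32.0) = 0.3732
R = 1 / (1 − 0.3732) = 1.595
Css,max = 18.7 × 1.595 ≈ 29.8 µg/mL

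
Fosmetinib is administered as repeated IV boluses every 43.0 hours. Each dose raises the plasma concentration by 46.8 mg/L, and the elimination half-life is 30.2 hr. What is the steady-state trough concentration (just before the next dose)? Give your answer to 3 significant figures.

27.8 mg/L

k = ln 2 / 30.2 = 0.02295 hr⁻¹
Fraction remaining after one interval: e^(−kτ) = e^(−0.02295 × 43.0) = 0.3727
R = 1 / (1 − 0.3727) = 1.594
Css,max = 46.8 × 1.594 = 74.61 mg/L
Css,min = Css,max × e^(−kτ) = 74.61 × 0.3727 ≈ 27.8 mg/L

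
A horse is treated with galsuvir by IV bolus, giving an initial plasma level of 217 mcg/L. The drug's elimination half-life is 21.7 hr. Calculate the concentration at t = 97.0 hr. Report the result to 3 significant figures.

k = ln 2 / 21.7 = 0.03194 hr⁻¹
C(t) = C₀ e^(−kt) = 217 × e^(−0.03194 × 97.0) = 217 × e^(−3.098) = 217 × 0.04512 ≈ 9.79 mcg/L

9.79 mcg/L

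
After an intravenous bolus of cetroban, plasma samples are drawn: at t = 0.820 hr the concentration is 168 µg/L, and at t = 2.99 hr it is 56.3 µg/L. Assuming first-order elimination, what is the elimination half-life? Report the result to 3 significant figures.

k = ln(C₁/C₂) / (t₂ − t₁) = ln(168/56.3) / (2.99 − 0.820)
  = 1.093 / 2.170 = 0.5038 hr⁻¹
t½ = ln 2 / k = ln 2 / 0.5038 ≈ 1.38 hours

1.38 hours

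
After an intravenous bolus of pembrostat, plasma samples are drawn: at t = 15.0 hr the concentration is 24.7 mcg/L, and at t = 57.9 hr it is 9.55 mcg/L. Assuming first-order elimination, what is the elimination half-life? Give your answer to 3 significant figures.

31.3 hours

k = ln(C₁/C₂) / (t₂ − t₁) = ln(24.7/9.55) / (57.9 − 15.0)
  = 0.9503 / 42.90 = 0.02215 hr⁻¹
t½ = ln 2 / k = ln 2 / 0.02215 ≈ 31.3 hours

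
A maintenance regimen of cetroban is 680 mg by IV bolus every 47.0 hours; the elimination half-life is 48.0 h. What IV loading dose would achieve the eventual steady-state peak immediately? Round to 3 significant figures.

1380 mg

k = ln 2 / 48.0 = 0.01444 h⁻¹
Accumulation ratio R = 1 / (1 − e^(−kτ)) = 1 / (1 − e^(−0.01444×47.0)) = 1 / (1 − 0.5073) = 2.030
Loading dose = maintenance dose × R = 680 × 2.030 ≈ 1380 mg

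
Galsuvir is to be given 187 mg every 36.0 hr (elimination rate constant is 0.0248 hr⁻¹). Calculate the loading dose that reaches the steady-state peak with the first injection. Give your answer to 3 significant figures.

317 mg

Accumulation ratio R = 1 / (1 − e^(−kτ)) = 1 / (1 − e^(−0.02480×36.0)) = 1 / (1 − 0.4095) = 1.694
Loading dose = maintenance dose × R = 187 × 1.694 ≈ 317 mg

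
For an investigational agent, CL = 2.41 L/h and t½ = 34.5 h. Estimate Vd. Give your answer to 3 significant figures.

k = ln 2 / t½ = ln 2 / 34.5 = 0.02009 h⁻¹
V = CL / k = 2.41 / 0.02009 ≈ 120 L

120 L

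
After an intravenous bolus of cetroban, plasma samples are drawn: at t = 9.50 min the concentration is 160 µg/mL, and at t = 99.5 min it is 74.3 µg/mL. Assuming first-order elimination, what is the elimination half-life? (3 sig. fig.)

81.3 minutes

k = ln(C₁/C₂) / (t₂ − t₁) = ln(160/74.3) / (99.5 − 9.50)
  = 0.7671 / 90.00 = 0.008523 min⁻¹
t½ = ln 2 / k = ln 2 / 0.008523 ≈ 81.3 minutes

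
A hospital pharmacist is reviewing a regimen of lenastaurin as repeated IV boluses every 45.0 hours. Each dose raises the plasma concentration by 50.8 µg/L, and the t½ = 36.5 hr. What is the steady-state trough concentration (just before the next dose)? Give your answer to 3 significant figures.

k = ln 2 / 36.5 = 0.01899 hr⁻¹
Fraction remaining after one interval: e^(−kτ) = e^(−0.01899 × 45.0) = 0.4255
R = 1 / (1 − 0.4255) = 1.741
Css,max = 50.8 × 1.741 = 88.42 µg/L
Css,min = Css,max × e^(−kτ) = 88.42 × 0.4255 ≈ 37.6 µg/L

37.6 µg/L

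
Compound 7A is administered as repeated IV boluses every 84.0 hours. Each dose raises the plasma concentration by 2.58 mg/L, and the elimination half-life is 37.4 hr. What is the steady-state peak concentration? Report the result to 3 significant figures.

3.27 mg/L

k = ln 2 / 37.4 = 0.01853 hr⁻¹
Fraction remaining after one interval: e^(−kτ) = e^(−0.01853 × 84.0) = 0.2108
R = 1 / (1 − 0.2108) = 1.267
Css,max = 2.58 × 1.267 ≈ 3.27 mg/L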